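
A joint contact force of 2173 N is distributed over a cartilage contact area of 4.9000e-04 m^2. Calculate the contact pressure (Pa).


P = F / A
P = 2173 / 4.9000e-04
P = 4.4347e+06


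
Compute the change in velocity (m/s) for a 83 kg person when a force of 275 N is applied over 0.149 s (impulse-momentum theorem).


J = F * dt = 275 * 0.149 = 40.9750 N*s
delta_v = J / m
delta_v = 40.9750 / 83
delta_v = 0.4937


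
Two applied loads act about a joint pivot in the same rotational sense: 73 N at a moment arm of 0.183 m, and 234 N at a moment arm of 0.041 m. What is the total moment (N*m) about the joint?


M = F1 * d1 + F2 * d2
M = 73 * 0.183 + 234 * 0.041
M = 13.3590 + 9.5940
M = 22.9530


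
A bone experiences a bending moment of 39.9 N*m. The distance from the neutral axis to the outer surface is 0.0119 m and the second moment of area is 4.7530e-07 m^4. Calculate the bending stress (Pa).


sigma = M * c / I
sigma = 39.9 * 0.0119 / 4.7530e-07
M * c = 0.4748
sigma = 998969.0722


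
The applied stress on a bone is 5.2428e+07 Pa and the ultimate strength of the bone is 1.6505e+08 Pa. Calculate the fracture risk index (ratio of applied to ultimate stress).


FRI = applied / ultimate
FRI = 5.2428e+07 / 1.6505e+08
FRI = 0.3176


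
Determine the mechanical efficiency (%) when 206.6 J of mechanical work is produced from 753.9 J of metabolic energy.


eta = (W_mech / E_meta) * 100
eta = (206.6 / 753.9) * 100
ratio = 0.2740
eta = 27.4042


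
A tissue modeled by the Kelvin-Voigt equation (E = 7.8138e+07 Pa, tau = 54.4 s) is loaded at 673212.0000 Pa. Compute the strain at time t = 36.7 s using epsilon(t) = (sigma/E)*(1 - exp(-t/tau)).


epsilon(t) = (sigma/E) * (1 - exp(-t/tau))
sigma/E = 673212.0000 / 7.8138e+07 = 0.0086
exp(-t/tau) = exp(-36.7 / 54.4) = 0.5093
epsilon = 0.0086 * (1 - 0.5093)
epsilon = 0.0042


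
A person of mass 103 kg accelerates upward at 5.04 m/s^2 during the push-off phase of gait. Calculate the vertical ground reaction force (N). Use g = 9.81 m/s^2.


GRF = m * (g + a)
GRF = 103 * (9.81 + 5.04)
GRF = 103 * 14.8500
GRF = 1529.5500


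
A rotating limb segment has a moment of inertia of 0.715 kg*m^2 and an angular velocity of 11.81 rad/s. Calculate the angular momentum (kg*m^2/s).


L = I * omega
L = 0.715 * 11.81
L = 8.4442


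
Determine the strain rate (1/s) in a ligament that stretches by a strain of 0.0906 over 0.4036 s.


strain_rate = delta_strain / delta_t
strain_rate = 0.0906 / 0.4036
strain_rate = 0.2245


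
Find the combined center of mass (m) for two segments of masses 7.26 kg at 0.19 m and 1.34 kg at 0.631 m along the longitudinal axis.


COM = (m1*x1 + m2*x2) / (m1 + m2)
COM = (7.26*0.19 + 1.34*0.631) / (7.26 + 1.34)
Numerator = 2.2249
Denominator = 8.6000
COM = 0.2587


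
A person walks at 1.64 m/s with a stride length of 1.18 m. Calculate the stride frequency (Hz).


f = v / stride_length
f = 1.64 / 1.18
f = 1.3898


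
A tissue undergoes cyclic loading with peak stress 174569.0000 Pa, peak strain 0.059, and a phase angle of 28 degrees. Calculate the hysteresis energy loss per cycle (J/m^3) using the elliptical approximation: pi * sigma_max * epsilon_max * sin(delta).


E_loss = pi * sigma_max * epsilon_max * sin(delta)
delta = 28 deg = 0.4887 rad
sin(delta) = 0.4695
E_loss = pi * 174569.0000 * 0.059 * 0.4695
E_loss = 15190.7179


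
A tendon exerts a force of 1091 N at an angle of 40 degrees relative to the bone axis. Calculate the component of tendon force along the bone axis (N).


F_eff = F_tendon * cos(theta)
theta = 40 deg = 0.6981 rad
cos(theta) = 0.7660
F_eff = 1091 * 0.7660
F_eff = 835.7545


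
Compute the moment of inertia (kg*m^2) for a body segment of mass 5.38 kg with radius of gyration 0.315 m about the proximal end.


I = m * k^2
I = 5.38 * 0.315^2
k^2 = 0.0992
I = 0.5338


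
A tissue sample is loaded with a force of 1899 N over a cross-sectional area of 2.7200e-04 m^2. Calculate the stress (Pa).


stress = F / A
stress = 1899 / 2.7200e-04
stress = 6.9816e+06


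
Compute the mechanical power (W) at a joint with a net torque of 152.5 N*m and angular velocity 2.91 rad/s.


P = M * omega
P = 152.5 * 2.91
P = 443.7750


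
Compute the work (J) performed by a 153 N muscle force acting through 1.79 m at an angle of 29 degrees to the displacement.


W = F * d * cos(theta)
theta = 29 deg = 0.5061 rad
cos(theta) = 0.8746
W = 153 * 1.79 * 0.8746
W = 239.5321


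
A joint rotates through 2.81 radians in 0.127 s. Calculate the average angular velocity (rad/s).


omega = delta_theta / delta_t
omega = 2.81 / 0.127
omega = 22.1260


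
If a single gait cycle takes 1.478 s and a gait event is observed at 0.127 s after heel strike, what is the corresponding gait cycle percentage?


pct = (event_time / cycle_time) * 100
pct = (0.127 / 1.478) * 100
ratio = 0.0859
pct = 8.5927


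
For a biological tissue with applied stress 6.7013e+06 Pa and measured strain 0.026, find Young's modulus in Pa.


E = stress / strain
E = 6.7013e+06 / 0.026
E = 2.5774e+08


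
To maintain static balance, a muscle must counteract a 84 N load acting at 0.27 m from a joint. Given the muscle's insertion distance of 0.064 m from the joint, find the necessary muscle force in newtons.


F_muscle = W * d_load / d_muscle
F_muscle = 84 * 0.27 / 0.064
Numerator = 22.6800
F_muscle = 354.3750


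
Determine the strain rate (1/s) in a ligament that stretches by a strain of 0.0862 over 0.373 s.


strain_rate = delta_strain / delta_t
strain_rate = 0.0862 / 0.373
strain_rate = 0.2311


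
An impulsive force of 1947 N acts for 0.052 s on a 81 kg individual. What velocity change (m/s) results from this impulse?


J = F * dt = 1947 * 0.052 = 101.2440 N*s
delta_v = J / m
delta_v = 101.2440 / 81
delta_v = 1.2499


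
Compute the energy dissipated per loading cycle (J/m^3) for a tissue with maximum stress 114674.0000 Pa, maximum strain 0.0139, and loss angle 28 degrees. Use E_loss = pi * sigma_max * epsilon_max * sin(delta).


E_loss = pi * sigma_max * epsilon_max * sin(delta)
delta = 28 deg = 0.4887 rad
sin(delta) = 0.4695
E_loss = pi * 114674.0000 * 0.0139 * 0.4695
E_loss = 2350.9258


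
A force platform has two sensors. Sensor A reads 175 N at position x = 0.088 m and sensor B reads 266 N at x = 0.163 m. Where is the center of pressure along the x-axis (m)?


COP_x = (F1*x1 + F2*x2) / (F1 + F2)
COP_x = (175*0.088 + 266*0.163) / (175 + 266)
Numerator = 58.7580
Denominator = 441
COP_x = 0.1332


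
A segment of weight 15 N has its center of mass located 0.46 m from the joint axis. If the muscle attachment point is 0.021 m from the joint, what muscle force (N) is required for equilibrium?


F_muscle = W * d_load / d_muscle
F_muscle = 15 * 0.46 / 0.021
Numerator = 6.9000
F_muscle = 328.5714


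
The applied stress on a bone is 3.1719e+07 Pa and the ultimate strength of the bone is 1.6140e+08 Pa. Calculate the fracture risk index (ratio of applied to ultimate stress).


FRI = applied / ultimate
FRI = 3.1719e+07 / 1.6140e+08
FRI = 0.1965


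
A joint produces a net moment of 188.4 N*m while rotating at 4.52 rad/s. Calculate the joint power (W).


P = M * omega
P = 188.4 * 4.52
P = 851.5680


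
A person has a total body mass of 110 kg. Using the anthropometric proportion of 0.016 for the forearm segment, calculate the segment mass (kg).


m_segment = body_mass * fraction
m_segment = 110 * 0.016
m_segment = 1.7600


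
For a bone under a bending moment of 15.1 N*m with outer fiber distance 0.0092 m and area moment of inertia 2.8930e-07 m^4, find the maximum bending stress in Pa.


sigma = M * c / I
sigma = 15.1 * 0.0092 / 2.8930e-07
M * c = 0.1389
sigma = 480193.5707


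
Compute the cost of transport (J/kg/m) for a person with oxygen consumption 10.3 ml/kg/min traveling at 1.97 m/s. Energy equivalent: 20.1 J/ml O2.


Power per kg = VO2 * 20.1 / 60
Power per kg = 10.3 * 20.1 / 60 = 3.4505 W/kg
Cost = power_per_kg / speed
Cost = 3.4505 / 1.97
Cost = 1.7515


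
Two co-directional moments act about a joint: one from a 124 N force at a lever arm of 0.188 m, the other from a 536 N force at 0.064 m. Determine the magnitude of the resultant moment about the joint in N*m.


M = F1 * d1 + F2 * d2
M = 124 * 0.188 + 536 * 0.064
M = 23.3120 + 34.3040
M = 57.6160


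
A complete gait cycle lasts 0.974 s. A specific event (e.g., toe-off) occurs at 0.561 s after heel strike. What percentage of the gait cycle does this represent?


pct = (event_time / cycle_time) * 100
pct = (0.561 / 0.974) * 100
ratio = 0.5760
pct = 57.5975


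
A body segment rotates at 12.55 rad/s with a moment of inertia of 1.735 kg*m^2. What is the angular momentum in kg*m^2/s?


L = I * omega
L = 1.735 * 12.55
L = 21.7743


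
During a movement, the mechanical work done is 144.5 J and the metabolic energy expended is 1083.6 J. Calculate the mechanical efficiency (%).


eta = (W_mech / E_meta) * 100
eta = (144.5 / 1083.6) * 100
ratio = 0.1334
eta = 13.3352


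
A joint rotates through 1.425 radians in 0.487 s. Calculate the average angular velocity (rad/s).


omega = delta_theta / delta_t
omega = 1.425 / 0.487
omega = 2.9261


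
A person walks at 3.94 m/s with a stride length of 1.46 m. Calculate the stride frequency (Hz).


f = v / stride_length
f = 3.94 / 1.46
f = 2.6986


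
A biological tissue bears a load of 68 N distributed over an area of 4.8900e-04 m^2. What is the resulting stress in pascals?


stress = F / A
stress = 68 / 4.8900e-04
stress = 139059.3047


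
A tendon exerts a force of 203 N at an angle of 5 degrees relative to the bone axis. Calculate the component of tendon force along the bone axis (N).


F_eff = F_tendon * cos(theta)
theta = 5 deg = 0.0873 rad
cos(theta) = 0.9962
F_eff = 203 * 0.9962
F_eff = 202.2275


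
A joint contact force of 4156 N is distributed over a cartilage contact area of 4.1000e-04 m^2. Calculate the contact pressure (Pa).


P = F / A
P = 4156 / 4.1000e-04
P = 1.0137e+07


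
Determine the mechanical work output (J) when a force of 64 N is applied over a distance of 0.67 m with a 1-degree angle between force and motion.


W = F * d * cos(theta)
theta = 1 deg = 0.0175 rad
cos(theta) = 0.9998
W = 64 * 0.67 * 0.9998
W = 42.8735


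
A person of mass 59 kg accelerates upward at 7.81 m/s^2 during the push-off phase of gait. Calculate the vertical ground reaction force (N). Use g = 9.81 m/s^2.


GRF = m * (g + a)
GRF = 59 * (9.81 + 7.81)
GRF = 59 * 17.6200
GRF = 1039.5800


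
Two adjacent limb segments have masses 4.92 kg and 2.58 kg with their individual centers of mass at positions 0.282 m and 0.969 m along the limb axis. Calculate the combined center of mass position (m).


COM = (m1*x1 + m2*x2) / (m1 + m2)
COM = (4.92*0.282 + 2.58*0.969) / (4.92 + 2.58)
Numerator = 3.8875
Denominator = 7.5000
COM = 0.5183


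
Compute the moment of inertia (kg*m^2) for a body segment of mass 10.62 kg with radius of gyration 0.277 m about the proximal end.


I = m * k^2
I = 10.62 * 0.277^2
k^2 = 0.0767
I = 0.8149


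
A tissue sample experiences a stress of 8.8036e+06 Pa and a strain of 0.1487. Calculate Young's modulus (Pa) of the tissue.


E = stress / strain
E = 8.8036e+06 / 0.1487
E = 5.9204e+07


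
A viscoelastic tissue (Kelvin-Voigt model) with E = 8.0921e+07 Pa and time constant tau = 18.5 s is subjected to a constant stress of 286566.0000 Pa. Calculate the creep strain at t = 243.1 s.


epsilon(t) = (sigma/E) * (1 - exp(-t/tau))
sigma/E = 286566.0000 / 8.0921e+07 = 0.0035
exp(-t/tau) = exp(-243.1 / 18.5) = 1.9640e-06
epsilon = 0.0035 * (1 - 1.9640e-06)
epsilon = 0.0035


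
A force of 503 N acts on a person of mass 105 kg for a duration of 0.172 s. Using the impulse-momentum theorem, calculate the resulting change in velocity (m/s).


J = F * dt = 503 * 0.172 = 86.5160 N*s
delta_v = J / m
delta_v = 86.5160 / 105
delta_v = 0.8240


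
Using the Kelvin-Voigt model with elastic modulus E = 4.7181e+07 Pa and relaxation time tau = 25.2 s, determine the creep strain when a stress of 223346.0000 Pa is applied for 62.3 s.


epsilon(t) = (sigma/E) * (1 - exp(-t/tau))
sigma/E = 223346.0000 / 4.7181e+07 = 0.0047
exp(-t/tau) = exp(-62.3 / 25.2) = 0.0844
epsilon = 0.0047 * (1 - 0.0844)
epsilon = 0.0043


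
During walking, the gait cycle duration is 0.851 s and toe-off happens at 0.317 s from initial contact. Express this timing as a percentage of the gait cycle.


pct = (event_time / cycle_time) * 100
pct = (0.317 / 0.851) * 100
ratio = 0.3725
pct = 37.2503


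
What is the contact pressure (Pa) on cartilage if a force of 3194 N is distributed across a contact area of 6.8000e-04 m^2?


P = F / A
P = 3194 / 6.8000e-04
P = 4.6971e+06


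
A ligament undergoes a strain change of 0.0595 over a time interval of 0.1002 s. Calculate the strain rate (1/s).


strain_rate = delta_strain / delta_t
strain_rate = 0.0595 / 0.1002
strain_rate = 0.5938


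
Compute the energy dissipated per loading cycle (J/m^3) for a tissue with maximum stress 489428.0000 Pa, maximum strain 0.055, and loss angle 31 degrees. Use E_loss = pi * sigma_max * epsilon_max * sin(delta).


E_loss = pi * sigma_max * epsilon_max * sin(delta)
delta = 31 deg = 0.5411 rad
sin(delta) = 0.5150
E_loss = pi * 489428.0000 * 0.055 * 0.5150
E_loss = 43555.2700


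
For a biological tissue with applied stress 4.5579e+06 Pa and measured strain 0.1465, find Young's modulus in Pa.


E = stress / strain
E = 4.5579e+06 / 0.1465
E = 3.1112e+07


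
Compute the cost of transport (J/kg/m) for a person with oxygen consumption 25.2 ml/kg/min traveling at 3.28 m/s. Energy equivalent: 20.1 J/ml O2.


Power per kg = VO2 * 20.1 / 60
Power per kg = 25.2 * 20.1 / 60 = 8.4420 W/kg
Cost = power_per_kg / speed
Cost = 8.4420 / 3.28
Cost = 2.5738


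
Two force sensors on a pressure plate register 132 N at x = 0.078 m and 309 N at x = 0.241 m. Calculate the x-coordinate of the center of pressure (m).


COP_x = (F1*x1 + F2*x2) / (F1 + F2)
COP_x = (132*0.078 + 309*0.241) / (132 + 309)
Numerator = 84.7650
Denominator = 441
COP_x = 0.1922


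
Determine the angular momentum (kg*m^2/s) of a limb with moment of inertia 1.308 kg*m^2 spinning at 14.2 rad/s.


L = I * omega
L = 1.308 * 14.2
L = 18.5736


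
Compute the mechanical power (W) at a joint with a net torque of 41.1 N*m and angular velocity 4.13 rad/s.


P = M * omega
P = 41.1 * 4.13
P = 169.7430


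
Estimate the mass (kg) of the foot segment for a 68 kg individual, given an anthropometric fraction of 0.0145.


m_segment = body_mass * fraction
m_segment = 68 * 0.0145
m_segment = 0.9860


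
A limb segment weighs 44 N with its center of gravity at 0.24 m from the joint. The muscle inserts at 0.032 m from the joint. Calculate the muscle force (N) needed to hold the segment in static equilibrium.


F_muscle = W * d_load / d_muscle
F_muscle = 44 * 0.24 / 0.032
Numerator = 10.5600
F_muscle = 330.0000


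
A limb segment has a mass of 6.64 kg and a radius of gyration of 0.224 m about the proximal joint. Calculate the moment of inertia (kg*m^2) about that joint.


I = m * k^2
I = 6.64 * 0.224^2
k^2 = 0.0502
I = 0.3332


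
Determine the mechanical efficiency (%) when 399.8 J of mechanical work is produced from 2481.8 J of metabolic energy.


eta = (W_mech / E_meta) * 100
eta = (399.8 / 2481.8) * 100
ratio = 0.1611
eta = 16.1093


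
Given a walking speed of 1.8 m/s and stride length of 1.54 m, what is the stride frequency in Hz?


f = v / stride_length
f = 1.8 / 1.54
f = 1.1688


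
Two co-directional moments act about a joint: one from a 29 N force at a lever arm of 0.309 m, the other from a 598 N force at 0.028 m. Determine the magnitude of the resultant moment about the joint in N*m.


M = F1 * d1 + F2 * d2
M = 29 * 0.309 + 598 * 0.028
M = 8.9610 + 16.7440
M = 25.7050


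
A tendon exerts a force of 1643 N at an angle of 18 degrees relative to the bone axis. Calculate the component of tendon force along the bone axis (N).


F_eff = F_tendon * cos(theta)
theta = 18 deg = 0.3142 rad
cos(theta) = 0.9511
F_eff = 1643 * 0.9511
F_eff = 1562.5859


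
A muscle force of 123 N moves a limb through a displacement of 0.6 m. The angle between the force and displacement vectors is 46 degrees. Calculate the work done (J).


W = F * d * cos(theta)
theta = 46 deg = 0.8029 rad
cos(theta) = 0.6947
W = 123 * 0.6 * 0.6947
W = 51.2658


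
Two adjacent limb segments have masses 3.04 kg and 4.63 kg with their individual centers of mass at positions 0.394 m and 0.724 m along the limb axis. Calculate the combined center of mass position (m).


COM = (m1*x1 + m2*x2) / (m1 + m2)
COM = (3.04*0.394 + 4.63*0.724) / (3.04 + 4.63)
Numerator = 4.5499
Denominator = 7.6700
COM = 0.5932


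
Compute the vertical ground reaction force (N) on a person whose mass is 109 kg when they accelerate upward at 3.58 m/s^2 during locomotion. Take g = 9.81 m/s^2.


GRF = m * (g + a)
GRF = 109 * (9.81 + 3.58)
GRF = 109 * 13.3900
GRF = 1459.5100


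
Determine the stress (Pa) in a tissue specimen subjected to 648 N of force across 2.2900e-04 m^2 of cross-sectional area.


stress = F / A
stress = 648 / 2.2900e-04
stress = 2.8297e+06


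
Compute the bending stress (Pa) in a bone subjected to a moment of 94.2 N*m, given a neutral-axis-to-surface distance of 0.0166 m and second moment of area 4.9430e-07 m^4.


sigma = M * c / I
sigma = 94.2 * 0.0166 / 4.9430e-07
M * c = 1.5637
sigma = 3.1635e+06


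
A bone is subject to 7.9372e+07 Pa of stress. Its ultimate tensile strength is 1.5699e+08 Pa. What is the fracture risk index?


FRI = applied / ultimate
FRI = 7.9372e+07 / 1.5699e+08
FRI = 0.5056


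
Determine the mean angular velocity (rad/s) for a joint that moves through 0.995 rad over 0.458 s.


omega = delta_theta / delta_t
omega = 0.995 / 0.458
omega = 2.1725


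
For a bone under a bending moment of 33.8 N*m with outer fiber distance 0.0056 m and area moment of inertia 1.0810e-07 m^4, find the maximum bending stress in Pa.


sigma = M * c / I
sigma = 33.8 * 0.0056 / 1.0810e-07
M * c = 0.1893
sigma = 1.7510e+06


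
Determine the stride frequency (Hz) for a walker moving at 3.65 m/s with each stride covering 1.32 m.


f = v / stride_length
f = 3.65 / 1.32
f = 2.7652


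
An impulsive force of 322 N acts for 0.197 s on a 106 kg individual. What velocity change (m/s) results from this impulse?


J = F * dt = 322 * 0.197 = 63.4340 N*s
delta_v = J / m
delta_v = 63.4340 / 106
delta_v = 0.5984


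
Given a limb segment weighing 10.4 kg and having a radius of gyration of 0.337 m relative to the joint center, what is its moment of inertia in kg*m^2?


I = m * k^2
I = 10.4 * 0.337^2
k^2 = 0.1136
I = 1.1811


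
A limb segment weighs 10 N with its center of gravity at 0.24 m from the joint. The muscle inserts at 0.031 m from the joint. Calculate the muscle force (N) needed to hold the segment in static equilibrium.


F_muscle = W * d_load / d_muscle
F_muscle = 10 * 0.24 / 0.031
Numerator = 2.4000
F_muscle = 77.4194


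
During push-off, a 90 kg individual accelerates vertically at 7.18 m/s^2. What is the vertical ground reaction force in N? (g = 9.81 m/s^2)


GRF = m * (g + a)
GRF = 90 * (9.81 + 7.18)
GRF = 90 * 16.9900
GRF = 1529.1000


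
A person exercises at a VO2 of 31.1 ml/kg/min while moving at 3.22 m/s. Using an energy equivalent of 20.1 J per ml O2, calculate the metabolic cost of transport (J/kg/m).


Power per kg = VO2 * 20.1 / 60
Power per kg = 31.1 * 20.1 / 60 = 10.4185 W/kg
Cost = power_per_kg / speed
Cost = 10.4185 / 3.22
Cost = 3.2356


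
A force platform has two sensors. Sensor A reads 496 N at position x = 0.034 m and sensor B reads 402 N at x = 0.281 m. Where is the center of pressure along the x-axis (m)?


COP_x = (F1*x1 + F2*x2) / (F1 + F2)
COP_x = (496*0.034 + 402*0.281) / (496 + 402)
Numerator = 129.8260
Denominator = 898
COP_x = 0.1446


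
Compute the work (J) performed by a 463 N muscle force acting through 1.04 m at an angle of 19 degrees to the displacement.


W = F * d * cos(theta)
theta = 19 deg = 0.3316 rad
cos(theta) = 0.9455
W = 463 * 1.04 * 0.9455
W = 455.2861


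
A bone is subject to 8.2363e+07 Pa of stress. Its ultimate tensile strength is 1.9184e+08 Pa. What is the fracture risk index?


FRI = applied / ultimate
FRI = 8.2363e+07 / 1.9184e+08
FRI = 0.4293


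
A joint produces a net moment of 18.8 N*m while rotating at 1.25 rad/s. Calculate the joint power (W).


P = M * omega
P = 18.8 * 1.25
P = 23.5000


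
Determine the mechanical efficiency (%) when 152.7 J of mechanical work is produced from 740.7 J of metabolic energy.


eta = (W_mech / E_meta) * 100
eta = (152.7 / 740.7) * 100
ratio = 0.2062
eta = 20.6156


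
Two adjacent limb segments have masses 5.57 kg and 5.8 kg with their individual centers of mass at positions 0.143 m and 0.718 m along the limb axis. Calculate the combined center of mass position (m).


COM = (m1*x1 + m2*x2) / (m1 + m2)
COM = (5.57*0.143 + 5.8*0.718) / (5.57 + 5.8)
Numerator = 4.9609
Denominator = 11.3700
COM = 0.4363


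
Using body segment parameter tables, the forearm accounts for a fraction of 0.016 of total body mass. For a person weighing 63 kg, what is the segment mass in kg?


m_segment = body_mass * fraction
m_segment = 63 * 0.016
m_segment = 1.0080


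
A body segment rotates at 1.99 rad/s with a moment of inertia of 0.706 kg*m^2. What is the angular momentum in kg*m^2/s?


L = I * omega
L = 0.706 * 1.99
L = 1.4049


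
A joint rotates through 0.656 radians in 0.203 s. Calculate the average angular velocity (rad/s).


omega = delta_theta / delta_t
omega = 0.656 / 0.203
omega = 3.2315


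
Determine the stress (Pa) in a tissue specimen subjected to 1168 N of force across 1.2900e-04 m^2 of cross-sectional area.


stress = F / A
stress = 1168 / 1.2900e-04
stress = 9.0543e+06


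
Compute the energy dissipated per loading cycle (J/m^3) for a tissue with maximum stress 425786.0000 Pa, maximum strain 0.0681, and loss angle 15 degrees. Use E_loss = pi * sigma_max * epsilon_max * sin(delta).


E_loss = pi * sigma_max * epsilon_max * sin(delta)
delta = 15 deg = 0.2618 rad
sin(delta) = 0.2588
E_loss = pi * 425786.0000 * 0.0681 * 0.2588
E_loss = 23576.7855


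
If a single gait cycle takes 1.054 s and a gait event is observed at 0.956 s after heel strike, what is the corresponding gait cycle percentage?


pct = (event_time / cycle_time) * 100
pct = (0.956 / 1.054) * 100
ratio = 0.9070
pct = 90.7021


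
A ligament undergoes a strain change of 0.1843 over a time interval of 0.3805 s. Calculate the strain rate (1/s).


strain_rate = delta_strain / delta_t
strain_rate = 0.1843 / 0.3805
strain_rate = 0.4844


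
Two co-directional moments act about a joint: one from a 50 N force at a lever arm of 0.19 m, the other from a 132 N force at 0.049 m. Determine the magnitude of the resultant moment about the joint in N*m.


M = F1 * d1 + F2 * d2
M = 50 * 0.19 + 132 * 0.049
M = 9.5000 + 6.4680
M = 15.9680


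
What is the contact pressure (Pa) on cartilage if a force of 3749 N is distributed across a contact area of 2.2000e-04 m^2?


P = F / A
P = 3749 / 2.2000e-04
P = 1.7041e+07


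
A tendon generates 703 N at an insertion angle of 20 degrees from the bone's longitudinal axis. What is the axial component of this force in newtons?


F_eff = F_tendon * cos(theta)
theta = 20 deg = 0.3491 rad
cos(theta) = 0.9397
F_eff = 703 * 0.9397
F_eff = 660.6039


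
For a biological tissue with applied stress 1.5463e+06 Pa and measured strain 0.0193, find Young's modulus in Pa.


E = stress / strain
E = 1.5463e+06 / 0.0193
E = 8.0119e+07


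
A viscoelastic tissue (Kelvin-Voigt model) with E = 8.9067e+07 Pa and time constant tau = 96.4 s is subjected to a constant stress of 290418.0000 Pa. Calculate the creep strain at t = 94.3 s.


epsilon(t) = (sigma/E) * (1 - exp(-t/tau))
sigma/E = 290418.0000 / 8.9067e+07 = 0.0033
exp(-t/tau) = exp(-94.3 / 96.4) = 0.3760
epsilon = 0.0033 * (1 - 0.3760)
epsilon = 0.0020


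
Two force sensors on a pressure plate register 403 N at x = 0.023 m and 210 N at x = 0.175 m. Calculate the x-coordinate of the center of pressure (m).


COP_x = (F1*x1 + F2*x2) / (F1 + F2)
COP_x = (403*0.023 + 210*0.175) / (403 + 210)
Numerator = 46.0190
Denominator = 613
COP_x = 0.0751


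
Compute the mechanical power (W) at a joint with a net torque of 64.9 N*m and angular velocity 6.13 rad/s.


P = M * omega
P = 64.9 * 6.13
P = 397.8370


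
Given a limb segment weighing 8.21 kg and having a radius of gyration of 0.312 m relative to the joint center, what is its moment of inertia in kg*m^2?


I = m * k^2
I = 8.21 * 0.312^2
k^2 = 0.0973
I = 0.7992


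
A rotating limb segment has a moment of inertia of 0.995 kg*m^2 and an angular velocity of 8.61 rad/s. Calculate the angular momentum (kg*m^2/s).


L = I * omega
L = 0.995 * 8.61
L = 8.5669


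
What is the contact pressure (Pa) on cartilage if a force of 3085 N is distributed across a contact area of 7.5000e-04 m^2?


P = F / A
P = 3085 / 7.5000e-04
P = 4.1133e+06


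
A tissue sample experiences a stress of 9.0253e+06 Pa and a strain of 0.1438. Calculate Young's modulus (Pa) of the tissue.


E = stress / strain
E = 9.0253e+06 / 0.1438
E = 6.2763e+07


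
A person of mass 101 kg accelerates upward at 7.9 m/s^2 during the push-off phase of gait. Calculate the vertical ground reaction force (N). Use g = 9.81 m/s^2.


GRF = m * (g + a)
GRF = 101 * (9.81 + 7.9)
GRF = 101 * 17.7100
GRF = 1788.7100


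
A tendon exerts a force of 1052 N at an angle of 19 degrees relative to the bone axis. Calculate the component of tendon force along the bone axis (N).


F_eff = F_tendon * cos(theta)
theta = 19 deg = 0.3316 rad
cos(theta) = 0.9455
F_eff = 1052 * 0.9455
F_eff = 994.6855


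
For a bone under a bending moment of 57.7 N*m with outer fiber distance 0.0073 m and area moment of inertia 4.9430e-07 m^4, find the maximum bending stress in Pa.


sigma = M * c / I
sigma = 57.7 * 0.0073 / 4.9430e-07
M * c = 0.4212
sigma = 852134.3314


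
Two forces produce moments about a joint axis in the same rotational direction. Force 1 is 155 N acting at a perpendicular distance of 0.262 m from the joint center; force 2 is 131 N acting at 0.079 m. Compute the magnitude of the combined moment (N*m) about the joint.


M = F1 * d1 + F2 * d2
M = 155 * 0.262 + 131 * 0.079
M = 40.6100 + 10.3490
M = 50.9590


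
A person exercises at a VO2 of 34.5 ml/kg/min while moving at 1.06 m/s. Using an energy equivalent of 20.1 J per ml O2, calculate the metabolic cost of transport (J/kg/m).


Power per kg = VO2 * 20.1 / 60
Power per kg = 34.5 * 20.1 / 60 = 11.5575 W/kg
Cost = power_per_kg / speed
Cost = 11.5575 / 1.06
Cost = 10.9033


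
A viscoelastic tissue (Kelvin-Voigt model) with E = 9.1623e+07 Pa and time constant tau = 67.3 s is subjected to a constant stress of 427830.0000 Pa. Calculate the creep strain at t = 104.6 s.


epsilon(t) = (sigma/E) * (1 - exp(-t/tau))
sigma/E = 427830.0000 / 9.1623e+07 = 0.0047
exp(-t/tau) = exp(-104.6 / 67.3) = 0.2114
epsilon = 0.0047 * (1 - 0.2114)
epsilon = 0.0037


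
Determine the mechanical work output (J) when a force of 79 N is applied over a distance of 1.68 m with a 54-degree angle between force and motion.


W = F * d * cos(theta)
theta = 54 deg = 0.9425 rad
cos(theta) = 0.5878
W = 79 * 1.68 * 0.5878
W = 78.0109


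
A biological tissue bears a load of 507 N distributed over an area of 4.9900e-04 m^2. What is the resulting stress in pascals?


stress = F / A
stress = 507 / 4.9900e-04
stress = 1.0160e+06


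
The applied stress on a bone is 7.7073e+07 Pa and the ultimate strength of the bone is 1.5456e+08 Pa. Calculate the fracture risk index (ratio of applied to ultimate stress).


FRI = applied / ultimate
FRI = 7.7073e+07 / 1.5456e+08
FRI = 0.4987


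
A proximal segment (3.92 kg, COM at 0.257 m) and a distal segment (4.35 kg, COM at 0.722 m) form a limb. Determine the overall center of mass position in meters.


COM = (m1*x1 + m2*x2) / (m1 + m2)
COM = (3.92*0.257 + 4.35*0.722) / (3.92 + 4.35)
Numerator = 4.1481
Denominator = 8.2700
COM = 0.5016


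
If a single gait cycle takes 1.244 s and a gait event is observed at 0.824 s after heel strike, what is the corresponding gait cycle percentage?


pct = (event_time / cycle_time) * 100
pct = (0.824 / 1.244) * 100
ratio = 0.6624
pct = 66.2379


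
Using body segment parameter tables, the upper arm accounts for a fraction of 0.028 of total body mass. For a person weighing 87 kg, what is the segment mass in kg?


m_segment = body_mass * fraction
m_segment = 87 * 0.028
m_segment = 2.4360


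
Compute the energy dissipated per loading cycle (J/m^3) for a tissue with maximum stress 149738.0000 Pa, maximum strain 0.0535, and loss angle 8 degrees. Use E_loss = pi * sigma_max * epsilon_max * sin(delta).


E_loss = pi * sigma_max * epsilon_max * sin(delta)
delta = 8 deg = 0.1396 rad
sin(delta) = 0.1392
E_loss = pi * 149738.0000 * 0.0535 * 0.1392
E_loss = 3502.6036


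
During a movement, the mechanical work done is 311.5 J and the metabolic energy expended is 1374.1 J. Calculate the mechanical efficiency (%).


eta = (W_mech / E_meta) * 100
eta = (311.5 / 1374.1) * 100
ratio = 0.2267
eta = 22.6694


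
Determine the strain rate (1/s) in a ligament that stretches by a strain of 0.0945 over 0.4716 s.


strain_rate = delta_strain / delta_t
strain_rate = 0.0945 / 0.4716
strain_rate = 0.2004


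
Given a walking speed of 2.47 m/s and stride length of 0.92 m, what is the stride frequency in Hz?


f = v / stride_length
f = 2.47 / 0.92
f = 2.6848


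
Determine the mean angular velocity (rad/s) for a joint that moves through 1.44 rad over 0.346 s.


omega = delta_theta / delta_t
omega = 1.44 / 0.346
omega = 4.1618


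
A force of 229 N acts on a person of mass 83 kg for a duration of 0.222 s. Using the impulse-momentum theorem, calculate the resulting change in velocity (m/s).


J = F * dt = 229 * 0.222 = 50.8380 N*s
delta_v = J / m
delta_v = 50.8380 / 83
delta_v = 0.6125


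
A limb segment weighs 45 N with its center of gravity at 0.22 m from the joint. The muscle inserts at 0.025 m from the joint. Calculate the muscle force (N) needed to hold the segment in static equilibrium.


F_muscle = W * d_load / d_muscle
F_muscle = 45 * 0.22 / 0.025
Numerator = 9.9000
F_muscle = 396.0000


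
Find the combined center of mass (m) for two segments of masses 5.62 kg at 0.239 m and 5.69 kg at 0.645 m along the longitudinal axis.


COM = (m1*x1 + m2*x2) / (m1 + m2)
COM = (5.62*0.239 + 5.69*0.645) / (5.62 + 5.69)
Numerator = 5.0132
Denominator = 11.3100
COM = 0.4433


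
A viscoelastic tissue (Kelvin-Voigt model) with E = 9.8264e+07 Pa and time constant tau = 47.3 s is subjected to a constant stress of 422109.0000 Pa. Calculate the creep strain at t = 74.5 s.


epsilon(t) = (sigma/E) * (1 - exp(-t/tau))
sigma/E = 422109.0000 / 9.8264e+07 = 0.0043
exp(-t/tau) = exp(-74.5 / 47.3) = 0.2070
epsilon = 0.0043 * (1 - 0.2070)
epsilon = 0.0034


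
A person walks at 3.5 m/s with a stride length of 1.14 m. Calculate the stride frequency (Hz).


f = v / stride_length
f = 3.5 / 1.14
f = 3.0702


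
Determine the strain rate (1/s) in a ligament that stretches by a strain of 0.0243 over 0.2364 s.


strain_rate = delta_strain / delta_t
strain_rate = 0.0243 / 0.2364
strain_rate = 0.1028


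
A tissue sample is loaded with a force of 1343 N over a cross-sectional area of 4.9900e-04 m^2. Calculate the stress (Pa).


stress = F / A
stress = 1343 / 4.9900e-04
stress = 2.6914e+06


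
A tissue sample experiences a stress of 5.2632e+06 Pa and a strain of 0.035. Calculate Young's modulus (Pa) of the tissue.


E = stress / strain
E = 5.2632e+06 / 0.035
E = 1.5038e+08


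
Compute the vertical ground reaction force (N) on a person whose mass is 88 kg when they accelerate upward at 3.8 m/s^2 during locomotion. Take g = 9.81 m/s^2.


GRF = m * (g + a)
GRF = 88 * (9.81 + 3.8)
GRF = 88 * 13.6100
GRF = 1197.6800


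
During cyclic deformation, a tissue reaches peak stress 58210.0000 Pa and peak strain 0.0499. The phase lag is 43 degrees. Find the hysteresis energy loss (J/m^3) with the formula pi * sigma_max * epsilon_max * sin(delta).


E_loss = pi * sigma_max * epsilon_max * sin(delta)
delta = 43 deg = 0.7505 rad
sin(delta) = 0.6820
E_loss = pi * 58210.0000 * 0.0499 * 0.6820
E_loss = 6223.4521


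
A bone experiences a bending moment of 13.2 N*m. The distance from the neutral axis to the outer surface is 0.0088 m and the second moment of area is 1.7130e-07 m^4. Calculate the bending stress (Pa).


sigma = M * c / I
sigma = 13.2 * 0.0088 / 1.7130e-07
M * c = 0.1162
sigma = 678108.5814


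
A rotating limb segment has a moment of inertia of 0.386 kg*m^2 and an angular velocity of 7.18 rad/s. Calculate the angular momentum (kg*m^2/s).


L = I * omega
L = 0.386 * 7.18
L = 2.7715


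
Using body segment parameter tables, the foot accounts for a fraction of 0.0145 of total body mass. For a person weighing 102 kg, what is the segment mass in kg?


m_segment = body_mass * fraction
m_segment = 102 * 0.0145
m_segment = 1.4790


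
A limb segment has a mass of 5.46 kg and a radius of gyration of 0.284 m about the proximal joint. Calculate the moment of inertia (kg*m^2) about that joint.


I = m * k^2
I = 5.46 * 0.284^2
k^2 = 0.0807
I = 0.4404


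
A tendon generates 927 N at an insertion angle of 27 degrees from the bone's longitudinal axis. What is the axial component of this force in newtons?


F_eff = F_tendon * cos(theta)
theta = 27 deg = 0.4712 rad
cos(theta) = 0.8910
F_eff = 927 * 0.8910
F_eff = 825.9630


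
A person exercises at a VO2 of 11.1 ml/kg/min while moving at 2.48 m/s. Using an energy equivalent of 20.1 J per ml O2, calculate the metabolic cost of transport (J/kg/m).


Power per kg = VO2 * 20.1 / 60
Power per kg = 11.1 * 20.1 / 60 = 3.7185 W/kg
Cost = power_per_kg / speed
Cost = 3.7185 / 2.48
Cost = 1.4994


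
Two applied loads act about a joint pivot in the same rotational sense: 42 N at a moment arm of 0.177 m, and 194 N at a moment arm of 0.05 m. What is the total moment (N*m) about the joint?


M = F1 * d1 + F2 * d2
M = 42 * 0.177 + 194 * 0.05
M = 7.4340 + 9.7000
M = 17.1340


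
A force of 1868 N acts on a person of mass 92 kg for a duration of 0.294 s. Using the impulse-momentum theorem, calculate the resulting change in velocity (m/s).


J = F * dt = 1868 * 0.294 = 549.1920 N*s
delta_v = J / m
delta_v = 549.1920 / 92
delta_v = 5.9695


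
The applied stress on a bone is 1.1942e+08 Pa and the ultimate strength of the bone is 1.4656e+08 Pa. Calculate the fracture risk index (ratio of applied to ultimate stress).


FRI = applied / ultimate
FRI = 1.1942e+08 / 1.4656e+08
FRI = 0.8148


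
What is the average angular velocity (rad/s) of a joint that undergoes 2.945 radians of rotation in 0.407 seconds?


omega = delta_theta / delta_t
omega = 2.945 / 0.407
omega = 7.2359


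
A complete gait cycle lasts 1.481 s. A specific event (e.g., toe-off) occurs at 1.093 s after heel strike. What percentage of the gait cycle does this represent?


pct = (event_time / cycle_time) * 100
pct = (1.093 / 1.481) * 100
ratio = 0.7380
pct = 73.8015


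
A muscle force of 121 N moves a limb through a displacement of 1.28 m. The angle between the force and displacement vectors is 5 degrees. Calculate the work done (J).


W = F * d * cos(theta)
theta = 5 deg = 0.0873 rad
cos(theta) = 0.9962
W = 121 * 1.28 * 0.9962
W = 154.2906


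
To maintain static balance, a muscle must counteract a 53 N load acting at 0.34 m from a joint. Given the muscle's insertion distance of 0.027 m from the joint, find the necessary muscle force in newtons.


F_muscle = W * d_load / d_muscle
F_muscle = 53 * 0.34 / 0.027
Numerator = 18.0200
F_muscle = 667.4074


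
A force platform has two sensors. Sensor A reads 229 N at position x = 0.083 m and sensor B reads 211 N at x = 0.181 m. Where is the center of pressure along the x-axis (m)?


COP_x = (F1*x1 + F2*x2) / (F1 + F2)
COP_x = (229*0.083 + 211*0.181) / (229 + 211)
Numerator = 57.1980
Denominator = 440
COP_x = 0.1300


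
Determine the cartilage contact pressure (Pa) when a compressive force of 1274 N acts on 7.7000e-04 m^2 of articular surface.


P = F / A
P = 1274 / 7.7000e-04
P = 1.6545e+06


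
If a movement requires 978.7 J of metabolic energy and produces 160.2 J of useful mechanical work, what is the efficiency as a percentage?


eta = (W_mech / E_meta) * 100
eta = (160.2 / 978.7) * 100
ratio = 0.1637
eta = 16.3687


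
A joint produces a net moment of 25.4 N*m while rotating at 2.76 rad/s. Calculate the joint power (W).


P = M * omega
P = 25.4 * 2.76
P = 70.1040


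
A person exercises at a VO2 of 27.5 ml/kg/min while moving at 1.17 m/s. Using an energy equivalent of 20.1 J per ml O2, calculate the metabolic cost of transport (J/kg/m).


Power per kg = VO2 * 20.1 / 60
Power per kg = 27.5 * 20.1 / 60 = 9.2125 W/kg
Cost = power_per_kg / speed
Cost = 9.2125 / 1.17
Cost = 7.8739


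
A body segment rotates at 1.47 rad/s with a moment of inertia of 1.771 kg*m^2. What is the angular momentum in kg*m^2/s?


L = I * omega
L = 1.771 * 1.47
L = 2.6034


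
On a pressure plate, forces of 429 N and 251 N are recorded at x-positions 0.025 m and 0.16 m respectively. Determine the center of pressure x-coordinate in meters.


COP_x = (F1*x1 + F2*x2) / (F1 + F2)
COP_x = (429*0.025 + 251*0.16) / (429 + 251)
Numerator = 50.8850
Denominator = 680
COP_x = 0.0748


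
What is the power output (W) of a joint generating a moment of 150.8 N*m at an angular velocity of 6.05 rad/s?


P = M * omega
P = 150.8 * 6.05
P = 912.3400


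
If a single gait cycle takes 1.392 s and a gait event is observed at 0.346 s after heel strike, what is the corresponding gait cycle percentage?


pct = (event_time / cycle_time) * 100
pct = (0.346 / 1.392) * 100
ratio = 0.2486
pct = 24.8563


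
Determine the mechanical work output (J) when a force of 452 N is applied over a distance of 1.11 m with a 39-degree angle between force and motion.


W = F * d * cos(theta)
theta = 39 deg = 0.6807 rad
cos(theta) = 0.7771
W = 452 * 1.11 * 0.7771
W = 389.9097


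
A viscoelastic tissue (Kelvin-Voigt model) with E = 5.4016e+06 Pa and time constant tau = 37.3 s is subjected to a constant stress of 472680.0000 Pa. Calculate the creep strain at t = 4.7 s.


epsilon(t) = (sigma/E) * (1 - exp(-t/tau))
sigma/E = 472680.0000 / 5.4016e+06 = 0.0875
exp(-t/tau) = exp(-4.7 / 37.3) = 0.8816
epsilon = 0.0875 * (1 - 0.8816)
epsilon = 0.0104


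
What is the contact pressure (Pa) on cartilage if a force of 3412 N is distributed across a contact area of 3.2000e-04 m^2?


P = F / A
P = 3412 / 3.2000e-04
P = 1.0662e+07


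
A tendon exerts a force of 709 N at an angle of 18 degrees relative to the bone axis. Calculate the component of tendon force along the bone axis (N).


F_eff = F_tendon * cos(theta)
theta = 18 deg = 0.3142 rad
cos(theta) = 0.9511
F_eff = 709 * 0.9511
F_eff = 674.2991


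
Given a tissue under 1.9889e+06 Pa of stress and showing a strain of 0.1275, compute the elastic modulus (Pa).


E = stress / strain
E = 1.9889e+06 / 0.1275
E = 1.5599e+07


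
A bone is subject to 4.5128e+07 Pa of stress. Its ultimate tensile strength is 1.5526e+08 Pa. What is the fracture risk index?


FRI = applied / ultimate
FRI = 4.5128e+07 / 1.5526e+08
FRI = 0.2907
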